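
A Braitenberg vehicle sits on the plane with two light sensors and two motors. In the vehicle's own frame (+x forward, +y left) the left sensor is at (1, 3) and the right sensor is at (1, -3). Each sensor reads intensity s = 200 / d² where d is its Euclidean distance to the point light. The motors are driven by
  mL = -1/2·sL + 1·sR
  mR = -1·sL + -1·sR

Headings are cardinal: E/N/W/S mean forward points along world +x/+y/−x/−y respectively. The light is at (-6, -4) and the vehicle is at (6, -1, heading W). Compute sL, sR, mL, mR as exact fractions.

200/121 200/157 8500/18997 -55600/18997

left sensor world pos  = (5, -4); dL² = 121
right sensor world pos = (5, 2); dR² = 157
sL = 200/121 = 200/121
sR = 200/157 = 200/157
mL = -1/2·sL + 1·sR = 8500/18997
mR = -1·sL + -1·sR = -55600/18997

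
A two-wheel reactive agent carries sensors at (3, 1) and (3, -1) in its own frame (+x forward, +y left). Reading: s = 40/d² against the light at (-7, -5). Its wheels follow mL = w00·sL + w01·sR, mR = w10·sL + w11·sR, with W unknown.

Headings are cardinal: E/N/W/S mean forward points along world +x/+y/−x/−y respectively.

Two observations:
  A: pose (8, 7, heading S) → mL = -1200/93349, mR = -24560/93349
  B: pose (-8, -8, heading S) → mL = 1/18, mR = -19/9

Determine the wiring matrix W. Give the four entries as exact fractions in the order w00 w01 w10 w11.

obs A: pose=(8,7,S) → sL=40/337, sR=40/277, mL=-1200/93349, mR=-24560/93349
obs B: pose=(-8,-8,S) → sL=10/9, sR=1, mL=1/18, mR=-19/9
sensor matrix S = [[40/337, 40/277], [10/9, 1]]; det S = -35080/840141
solve [mL_A; mL_B] = S·[w00; w01] and [mR_A; mR_B] = S·[w10; w11]:
  w00 = 1/2, w01 = -1/2, w10 = -1, w11 = -1

1/2 -1/2 -1 -1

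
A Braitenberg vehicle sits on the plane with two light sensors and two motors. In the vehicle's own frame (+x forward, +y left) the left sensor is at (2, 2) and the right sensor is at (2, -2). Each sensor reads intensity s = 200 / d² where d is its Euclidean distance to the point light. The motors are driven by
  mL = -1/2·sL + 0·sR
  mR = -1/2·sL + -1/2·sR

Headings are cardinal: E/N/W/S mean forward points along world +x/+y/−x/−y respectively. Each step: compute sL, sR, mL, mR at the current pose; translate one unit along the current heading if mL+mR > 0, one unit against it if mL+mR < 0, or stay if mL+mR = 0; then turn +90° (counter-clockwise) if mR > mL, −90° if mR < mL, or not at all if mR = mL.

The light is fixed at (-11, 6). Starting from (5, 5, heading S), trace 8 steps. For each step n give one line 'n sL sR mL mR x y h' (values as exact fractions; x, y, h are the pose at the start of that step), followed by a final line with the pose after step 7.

0 200/333 40/41 -100/333 -10760/13653 5 5 S
1 1 1 -1/2 -1 5 6 W
2 200/229 40/73 -100/229 -11880/16717 6 6 N
3 100/181 20/37 -50/181 -3660/6697 6 5 E
4 200/333 40/41 -100/333 -10760/13653 5 5 S
5 1 1 -1/2 -1 5 6 W
6 200/229 40/73 -100/229 -11880/16717 6 6 N
7 100/181 20/37 -50/181 -3660/6697 6 5 E
final 5 5 S

n=0: pose=(5,5,S); sL=200/333, sR=40/41; mL=-100/333, mR=-10760/13653; mL+mR=-14860/13653 → advance -1; mR−mL=-20/41 → turn -1·90°
n=1: pose=(5,6,W); sL=1, sR=1; mL=-1/2, mR=-1; mL+mR=-3/2 → advance -1; mR−mL=-1/2 → turn -1·90°
n=2: pose=(6,6,N); sL=200/229, sR=40/73; mL=-100/229, mR=-11880/16717; mL+mR=-19180/16717 → advance -1; mR−mL=-20/73 → turn -1·90°
n=3: pose=(6,5,E); sL=100/181, sR=20/37; mL=-50/181, mR=-3660/6697; mL+mR=-5510/6697 → advance -1; mR−mL=-10/37 → turn -1·90°
n=4: pose=(5,5,S); sL=200/333, sR=40/41; mL=-100/333, mR=-10760/13653; mL+mR=-14860/13653 → advance -1; mR−mL=-20/41 → turn -1·90°
n=5: pose=(5,6,W); sL=1, sR=1; mL=-1/2, mR=-1; mL+mR=-3/2 → advance -1; mR−mL=-1/2 → turn -1·90°
n=6: pose=(6,6,N); sL=200/229, sR=40/73; mL=-100/229, mR=-11880/16717; mL+mR=-19180/16717 → advance -1; mR−mL=-20/73 → turn -1·90°
n=7: pose=(6,5,E); sL=100/181, sR=20/37; mL=-50/181, mR=-3660/6697; mL+mR=-5510/6697 → advance -1; mR−mL=-10/37 → turn -1·90°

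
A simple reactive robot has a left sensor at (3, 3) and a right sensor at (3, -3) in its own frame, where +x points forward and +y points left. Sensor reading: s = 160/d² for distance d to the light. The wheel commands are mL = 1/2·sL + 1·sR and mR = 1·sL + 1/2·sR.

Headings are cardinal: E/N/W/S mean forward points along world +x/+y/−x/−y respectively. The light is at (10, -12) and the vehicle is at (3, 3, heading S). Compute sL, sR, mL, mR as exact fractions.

1 40/61 141/122 81/61

left sensor world pos  = (6, 0); dL² = 160
right sensor world pos = (0, 0); dR² = 244
sL = 160/160 = 1
sR = 160/244 = 40/61
mL = 1/2·sL + 1·sR = 141/122
mR = 1·sL + 1/2·sR = 81/61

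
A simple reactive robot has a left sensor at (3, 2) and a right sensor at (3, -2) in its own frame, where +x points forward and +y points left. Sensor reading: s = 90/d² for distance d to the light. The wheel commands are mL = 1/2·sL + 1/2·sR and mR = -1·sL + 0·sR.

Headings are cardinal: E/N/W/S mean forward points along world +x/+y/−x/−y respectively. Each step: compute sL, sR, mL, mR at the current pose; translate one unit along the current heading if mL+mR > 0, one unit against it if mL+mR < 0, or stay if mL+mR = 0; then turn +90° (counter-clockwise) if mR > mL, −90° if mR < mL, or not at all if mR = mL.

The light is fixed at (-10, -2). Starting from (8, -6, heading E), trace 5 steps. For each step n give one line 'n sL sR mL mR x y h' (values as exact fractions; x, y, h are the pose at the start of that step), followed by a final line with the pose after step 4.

0 18/89 10/53 922/4717 -18/89 8 -6 E
1 9/41 45/137 1539/5617 -9/41 7 -6 S
2 18/49 18/41 810/2009 -18/49 7 -7 W
3 9/20 45/164 297/820 -9/20 6 -7 N
4 90/377 18/85 7218/32045 -90/377 6 -8 E
final 5 -8 S

n=0: pose=(8,-6,E); sL=18/89, sR=10/53; mL=922/4717, mR=-18/89; mL+mR=-32/4717 → advance -1; mR−mL=-1876/4717 → turn -1·90°
n=1: pose=(7,-6,S); sL=9/41, sR=45/137; mL=1539/5617, mR=-9/41; mL+mR=306/5617 → advance +1; mR−mL=-2772/5617 → turn -1·90°
n=2: pose=(7,-7,W); sL=18/49, sR=18/41; mL=810/2009, mR=-18/49; mL+mR=72/2009 → advance +1; mR−mL=-1548/2009 → turn -1·90°
n=3: pose=(6,-7,N); sL=9/20, sR=45/164; mL=297/820, mR=-9/20; mL+mR=-18/205 → advance -1; mR−mL=-333/410 → turn -1·90°
n=4: pose=(6,-8,E); sL=90/377, sR=18/85; mL=7218/32045, mR=-90/377; mL+mR=-432/32045 → advance -1; mR−mL=-14868/32045 → turn -1·90°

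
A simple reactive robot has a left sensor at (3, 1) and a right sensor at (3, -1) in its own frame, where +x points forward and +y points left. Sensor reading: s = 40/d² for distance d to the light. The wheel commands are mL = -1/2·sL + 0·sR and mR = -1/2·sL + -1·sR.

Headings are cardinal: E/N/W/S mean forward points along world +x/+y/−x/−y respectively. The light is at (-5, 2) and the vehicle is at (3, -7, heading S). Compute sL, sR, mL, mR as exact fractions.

8/45 40/193 -4/45 -2572/8685

left sensor world pos  = (4, -10); dL² = 225
right sensor world pos = (2, -10); dR² = 193
sL = 40/225 = 8/45
sR = 40/193 = 40/193
mL = -1/2·sL + 0·sR = -4/45
mR = -1/2·sL + -1·sR = -2572/8685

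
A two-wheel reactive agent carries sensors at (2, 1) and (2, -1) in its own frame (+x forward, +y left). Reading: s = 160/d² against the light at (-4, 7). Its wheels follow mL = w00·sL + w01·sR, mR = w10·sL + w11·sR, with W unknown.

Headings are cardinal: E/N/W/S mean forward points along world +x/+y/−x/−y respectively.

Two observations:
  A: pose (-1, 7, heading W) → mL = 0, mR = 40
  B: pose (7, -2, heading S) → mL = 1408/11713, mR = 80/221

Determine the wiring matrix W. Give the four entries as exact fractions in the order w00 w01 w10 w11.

-1 1 0 1/2

obs A: pose=(-1,7,W) → sL=80, sR=80, mL=0, mR=40
obs B: pose=(7,-2,S) → sL=32/53, sR=160/221, mL=1408/11713, mR=80/221
sensor matrix S = [[80, 80], [32/53, 160/221]]; det S = 112640/11713
solve [mL_A; mL_B] = S·[w00; w01] and [mR_A; mR_B] = S·[w10; w11]:
  w00 = -1, w01 = 1, w10 = 0, w11 = 1/2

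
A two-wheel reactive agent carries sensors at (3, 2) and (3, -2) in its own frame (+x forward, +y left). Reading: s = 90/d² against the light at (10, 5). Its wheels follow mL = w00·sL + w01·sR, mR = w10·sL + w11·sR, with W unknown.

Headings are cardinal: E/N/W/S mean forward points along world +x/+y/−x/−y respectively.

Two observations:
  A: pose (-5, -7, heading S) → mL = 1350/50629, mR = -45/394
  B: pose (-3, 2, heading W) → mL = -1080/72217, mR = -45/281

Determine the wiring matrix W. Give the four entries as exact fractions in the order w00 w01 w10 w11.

obs A: pose=(-5,-7,S) → sL=45/197, sR=45/257, mL=1350/50629, mR=-45/394
obs B: pose=(-3,2,W) → sL=90/281, sR=90/257, mL=-1080/72217, mR=-45/281
sensor matrix S = [[45/197, 45/257], [90/281, 90/257]]; det S = 340200/14226749
solve [mL_A; mL_B] = S·[w00; w01] and [mR_A; mR_B] = S·[w10; w11]:
  w00 = 1/2, w01 = -1/2, w10 = -1/2, w11 = 0

1/2 -1/2 -1/2 0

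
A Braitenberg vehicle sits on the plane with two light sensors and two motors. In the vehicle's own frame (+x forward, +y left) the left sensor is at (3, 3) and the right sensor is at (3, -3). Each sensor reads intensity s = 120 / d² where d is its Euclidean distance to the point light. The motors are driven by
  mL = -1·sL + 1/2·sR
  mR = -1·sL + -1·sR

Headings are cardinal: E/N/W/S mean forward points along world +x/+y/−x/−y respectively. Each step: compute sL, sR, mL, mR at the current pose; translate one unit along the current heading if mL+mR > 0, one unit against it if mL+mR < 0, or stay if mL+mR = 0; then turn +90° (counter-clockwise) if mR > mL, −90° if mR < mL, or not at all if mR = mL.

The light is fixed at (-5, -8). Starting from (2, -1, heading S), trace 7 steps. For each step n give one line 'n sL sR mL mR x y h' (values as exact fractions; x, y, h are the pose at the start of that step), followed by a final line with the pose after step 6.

n=0: pose=(2,-1,S); sL=30/29, sR=15/4; mL=195/232, mR=-555/116; mL+mR=-915/232 → advance -1; mR−mL=-45/8 → turn -1·90°
n=1: pose=(2,0,W); sL=120/41, sR=120/137; mL=-13980/5617, mR=-21360/5617; mL+mR=-35340/5617 → advance -1; mR−mL=-180/137 → turn -1·90°
n=2: pose=(3,0,N); sL=60/73, sR=60/121; mL=-5070/8833, mR=-11640/8833; mL+mR=-16710/8833 → advance -1; mR−mL=-90/121 → turn -1·90°
n=3: pose=(3,-1,E); sL=120/221, sR=120/137; mL=-3180/30277, mR=-42960/30277; mL+mR=-46140/30277 → advance -1; mR−mL=-180/137 → turn -1·90°
n=4: pose=(2,-1,S); sL=30/29, sR=15/4; mL=195/232, mR=-555/116; mL+mR=-915/232 → advance -1; mR−mL=-45/8 → turn -1·90°
n=5: pose=(2,0,W); sL=120/41, sR=120/137; mL=-13980/5617, mR=-21360/5617; mL+mR=-35340/5617 → advance -1; mR−mL=-180/137 → turn -1·90°
n=6: pose=(3,0,N); sL=60/73, sR=60/121; mL=-5070/8833, mR=-11640/8833; mL+mR=-16710/8833 → advance -1; mR−mL=-90/121 → turn -1·90°

0 30/29 15/4 195/232 -555/116 2 -1 S
1 120/41 120/137 -13980/5617 -21360/5617 2 0 W
2 60/73 60/121 -5070/8833 -11640/8833 3 0 N
3 120/221 120/137 -3180/30277 -42960/30277 3 -1 E
4 30/29 15/4 195/232 -555/116 2 -1 S
5 120/41 120/137 -13980/5617 -21360/5617 2 0 W
6 60/73 60/121 -5070/8833 -11640/8833 3 0 N
final 3 -1 E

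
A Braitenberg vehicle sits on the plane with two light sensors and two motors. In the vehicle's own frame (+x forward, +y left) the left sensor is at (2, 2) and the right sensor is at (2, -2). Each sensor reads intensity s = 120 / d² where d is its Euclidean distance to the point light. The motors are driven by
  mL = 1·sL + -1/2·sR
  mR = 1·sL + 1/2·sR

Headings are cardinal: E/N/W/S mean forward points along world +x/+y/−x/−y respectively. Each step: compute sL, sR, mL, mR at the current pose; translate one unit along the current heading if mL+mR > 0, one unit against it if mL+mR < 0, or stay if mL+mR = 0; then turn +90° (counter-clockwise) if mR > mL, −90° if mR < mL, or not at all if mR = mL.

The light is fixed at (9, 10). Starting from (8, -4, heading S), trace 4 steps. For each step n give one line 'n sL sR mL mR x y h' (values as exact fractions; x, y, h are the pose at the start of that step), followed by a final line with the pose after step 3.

0 120/257 24/53 3276/13621 9444/13621 8 -4 S
1 12/17 12/29 246/493 450/493 8 -5 E
2 120/173 120/173 60/173 180/173 9 -5 N
3 6/13 30/37 27/481 417/481 9 -4 W
final 8 -4 S

n=0: pose=(8,-4,S); sL=120/257, sR=24/53; mL=3276/13621, mR=9444/13621; mL+mR=240/257 → advance +1; mR−mL=24/53 → turn +1·90°
n=1: pose=(8,-5,E); sL=12/17, sR=12/29; mL=246/493, mR=450/493; mL+mR=24/17 → advance +1; mR−mL=12/29 → turn +1·90°
n=2: pose=(9,-5,N); sL=120/173, sR=120/173; mL=60/173, mR=180/173; mL+mR=240/173 → advance +1; mR−mL=120/173 → turn +1·90°
n=3: pose=(9,-4,W); sL=6/13, sR=30/37; mL=27/481, mR=417/481; mL+mR=12/13 → advance +1; mR−mL=30/37 → turn +1·90°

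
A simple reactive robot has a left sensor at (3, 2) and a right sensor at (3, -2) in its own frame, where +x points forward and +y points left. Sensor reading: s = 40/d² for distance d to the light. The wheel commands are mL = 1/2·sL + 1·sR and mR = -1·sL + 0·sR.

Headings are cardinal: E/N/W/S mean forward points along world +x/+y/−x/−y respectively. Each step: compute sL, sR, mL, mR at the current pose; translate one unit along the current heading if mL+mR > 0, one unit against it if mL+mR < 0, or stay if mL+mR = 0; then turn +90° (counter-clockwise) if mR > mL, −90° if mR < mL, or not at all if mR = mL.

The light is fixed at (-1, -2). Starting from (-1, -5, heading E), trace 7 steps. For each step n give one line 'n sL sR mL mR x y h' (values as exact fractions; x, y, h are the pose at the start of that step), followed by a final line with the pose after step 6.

n=0: pose=(-1,-5,E); sL=4, sR=20/17; mL=54/17, mR=-4; mL+mR=-14/17 → advance -1; mR−mL=-122/17 → turn -1·90°
n=1: pose=(-2,-5,S); sL=40/37, sR=8/9; mL=476/333, mR=-40/37; mL+mR=116/333 → advance +1; mR−mL=-836/333 → turn -1·90°
n=2: pose=(-2,-6,W); sL=10/13, sR=2; mL=31/13, mR=-10/13; mL+mR=21/13 → advance +1; mR−mL=-41/13 → turn -1·90°
n=3: pose=(-3,-6,N); sL=40/17, sR=40; mL=700/17, mR=-40/17; mL+mR=660/17 → advance +1; mR−mL=-740/17 → turn -1·90°
n=4: pose=(-3,-5,E); sL=20, sR=20/13; mL=150/13, mR=-20; mL+mR=-110/13 → advance -1; mR−mL=-410/13 → turn -1·90°
n=5: pose=(-4,-5,S); sL=40/37, sR=40/61; mL=2700/2257, mR=-40/37; mL+mR=260/2257 → advance +1; mR−mL=-5140/2257 → turn -1·90°
n=6: pose=(-4,-6,W); sL=5/9, sR=1; mL=23/18, mR=-5/9; mL+mR=13/18 → advance +1; mR−mL=-11/6 → turn -1·90°

0 4 20/17 54/17 -4 -1 -5 E
1 40/37 8/9 476/333 -40/37 -2 -5 S
2 10/13 2 31/13 -10/13 -2 -6 W
3 40/17 40 700/17 -40/17 -3 -6 N
4 20 20/13 150/13 -20 -3 -5 E
5 40/37 40/61 2700/2257 -40/37 -4 -5 S
6 5/9 1 23/18 -5/9 -4 -6 W
final -5 -6 N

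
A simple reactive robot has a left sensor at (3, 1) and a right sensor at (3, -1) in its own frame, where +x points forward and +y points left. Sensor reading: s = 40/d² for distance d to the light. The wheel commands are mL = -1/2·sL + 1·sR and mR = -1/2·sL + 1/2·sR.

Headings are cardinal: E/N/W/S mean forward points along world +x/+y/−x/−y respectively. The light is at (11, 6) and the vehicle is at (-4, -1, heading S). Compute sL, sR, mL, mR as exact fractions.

left sensor world pos  = (-3, -4); dL² = 296
right sensor world pos = (-5, -4); dR² = 356
sL = 40/296 = 5/37
sR = 40/356 = 10/89
mL = -1/2·sL + 1·sR = 295/6586
mR = -1/2·sL + 1/2·sR = -75/6586

5/37 10/89 295/6586 -75/6586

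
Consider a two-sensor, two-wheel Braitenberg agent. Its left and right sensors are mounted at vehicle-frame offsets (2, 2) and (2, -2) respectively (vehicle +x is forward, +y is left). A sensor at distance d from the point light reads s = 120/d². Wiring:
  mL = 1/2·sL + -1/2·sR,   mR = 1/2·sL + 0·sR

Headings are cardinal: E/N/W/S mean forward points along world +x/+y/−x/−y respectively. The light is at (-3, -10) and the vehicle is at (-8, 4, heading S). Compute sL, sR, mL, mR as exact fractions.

40/51 120/193 800/9843 20/51

left sensor world pos  = (-6, 2); dL² = 153
right sensor world pos = (-10, 2); dR² = 193
sL = 120/153 = 40/51
sR = 120/193 = 120/193
mL = 1/2·sL + -1/2·sR = 800/9843
mR = 1/2·sL + 0·sR = 20/51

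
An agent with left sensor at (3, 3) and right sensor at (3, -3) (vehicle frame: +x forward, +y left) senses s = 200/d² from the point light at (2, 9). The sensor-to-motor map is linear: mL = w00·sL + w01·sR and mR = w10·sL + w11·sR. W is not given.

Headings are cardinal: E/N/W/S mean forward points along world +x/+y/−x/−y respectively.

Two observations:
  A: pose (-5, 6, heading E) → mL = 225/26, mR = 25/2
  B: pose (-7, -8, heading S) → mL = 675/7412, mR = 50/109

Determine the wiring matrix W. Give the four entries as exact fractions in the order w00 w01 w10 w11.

1 -1 1 0

obs A: pose=(-5,6,E) → sL=25/2, sR=50/13, mL=225/26, mR=25/2
obs B: pose=(-7,-8,S) → sL=50/109, sR=25/68, mL=675/7412, mR=50/109
sensor matrix S = [[25/2, 50/13], [50/109, 25/68]]; det S = 545625/192712
solve [mL_A; mL_B] = S·[w00; w01] and [mR_A; mR_B] = S·[w10; w11]:
  w00 = 1, w01 = -1, w10 = 1, w11 = 0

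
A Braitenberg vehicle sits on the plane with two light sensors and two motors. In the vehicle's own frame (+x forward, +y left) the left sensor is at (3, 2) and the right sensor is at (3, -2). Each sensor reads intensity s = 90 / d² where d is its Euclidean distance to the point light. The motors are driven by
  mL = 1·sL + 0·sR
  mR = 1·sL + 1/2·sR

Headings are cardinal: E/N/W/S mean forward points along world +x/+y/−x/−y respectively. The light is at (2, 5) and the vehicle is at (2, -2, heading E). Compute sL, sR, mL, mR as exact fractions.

45/17 1 45/17 107/34

left sensor world pos  = (5, 0); dL² = 34
right sensor world pos = (5, -4); dR² = 90
sL = 90/34 = 45/17
sR = 90/90 = 1
mL = 1·sL + 0·sR = 45/17
mR = 1·sL + 1/2·sR = 107/34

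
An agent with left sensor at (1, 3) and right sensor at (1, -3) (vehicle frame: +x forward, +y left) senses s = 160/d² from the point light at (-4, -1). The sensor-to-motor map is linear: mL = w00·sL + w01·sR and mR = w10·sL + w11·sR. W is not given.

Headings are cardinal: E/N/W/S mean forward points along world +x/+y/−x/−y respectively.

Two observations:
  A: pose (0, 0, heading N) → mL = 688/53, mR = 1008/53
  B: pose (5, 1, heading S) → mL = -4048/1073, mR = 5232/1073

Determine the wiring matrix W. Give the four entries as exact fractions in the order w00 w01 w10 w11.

1/2 -1 1/2 1

obs A: pose=(0,0,N) → sL=32, sR=160/53, mL=688/53, mR=1008/53
obs B: pose=(5,1,S) → sL=32/29, sR=160/37, mL=-4048/1073, mR=5232/1073
sensor matrix S = [[32, 160/53], [32/29, 160/37]]; det S = 7680000/56869
solve [mL_A; mL_B] = S·[w00; w01] and [mR_A; mR_B] = S·[w10; w11]:
  w00 = 1/2, w01 = -1, w10 = 1/2, w11 = 1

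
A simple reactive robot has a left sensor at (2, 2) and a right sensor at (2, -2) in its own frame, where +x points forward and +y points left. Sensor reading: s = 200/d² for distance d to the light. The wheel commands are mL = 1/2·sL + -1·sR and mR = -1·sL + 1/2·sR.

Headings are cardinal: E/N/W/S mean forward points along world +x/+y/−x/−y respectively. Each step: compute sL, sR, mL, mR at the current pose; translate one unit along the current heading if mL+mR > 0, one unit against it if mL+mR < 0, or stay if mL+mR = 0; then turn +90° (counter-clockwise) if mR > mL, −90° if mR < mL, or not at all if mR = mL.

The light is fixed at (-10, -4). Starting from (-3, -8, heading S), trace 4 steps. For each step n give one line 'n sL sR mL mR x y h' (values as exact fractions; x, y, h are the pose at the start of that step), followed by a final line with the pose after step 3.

0 200/117 200/61 -17300/7137 -500/7137 -3 -8 S
1 100/41 100/53 -1450/2173 -3250/2173 -3 -7 E
2 200/89 200/41 -13700/3649 700/3649 -4 -7 S
3 25/8 5/2 -15/16 -15/8 -4 -6 E
final -5 -6 S

n=0: pose=(-3,-8,S); sL=200/117, sR=200/61; mL=-17300/7137, mR=-500/7137; mL+mR=-17800/7137 → advance -1; mR−mL=5600/2379 → turn +1·90°
n=1: pose=(-3,-7,E); sL=100/41, sR=100/53; mL=-1450/2173, mR=-3250/2173; mL+mR=-4700/2173 → advance -1; mR−mL=-1800/2173 → turn -1·90°
n=2: pose=(-4,-7,S); sL=200/89, sR=200/41; mL=-13700/3649, mR=700/3649; mL+mR=-13000/3649 → advance -1; mR−mL=14400/3649 → turn +1·90°
n=3: pose=(-4,-6,E); sL=25/8, sR=5/2; mL=-15/16, mR=-15/8; mL+mR=-45/16 → advance -1; mR−mL=-15/16 → turn -1·90°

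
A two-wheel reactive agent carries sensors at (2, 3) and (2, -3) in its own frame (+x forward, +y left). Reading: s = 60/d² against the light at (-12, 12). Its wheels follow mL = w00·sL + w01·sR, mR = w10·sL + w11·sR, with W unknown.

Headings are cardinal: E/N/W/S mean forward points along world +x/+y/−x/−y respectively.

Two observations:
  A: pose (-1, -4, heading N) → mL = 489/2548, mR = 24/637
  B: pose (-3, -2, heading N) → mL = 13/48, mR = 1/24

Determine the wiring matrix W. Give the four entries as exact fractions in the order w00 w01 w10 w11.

obs A: pose=(-1,-4,N) → sL=3/13, sR=15/98, mL=489/2548, mR=24/637
obs B: pose=(-3,-2,N) → sL=1/3, sR=5/24, mL=13/48, mR=1/24
sensor matrix S = [[3/13, 15/98], [1/3, 5/24]]; det S = -15/5096
solve [mL_A; mL_B] = S·[w00; w01] and [mR_A; mR_B] = S·[w10; w11]:
  w00 = 1/2, w01 = 1/2, w10 = -1/2, w11 = 1

1/2 1/2 -1/2 1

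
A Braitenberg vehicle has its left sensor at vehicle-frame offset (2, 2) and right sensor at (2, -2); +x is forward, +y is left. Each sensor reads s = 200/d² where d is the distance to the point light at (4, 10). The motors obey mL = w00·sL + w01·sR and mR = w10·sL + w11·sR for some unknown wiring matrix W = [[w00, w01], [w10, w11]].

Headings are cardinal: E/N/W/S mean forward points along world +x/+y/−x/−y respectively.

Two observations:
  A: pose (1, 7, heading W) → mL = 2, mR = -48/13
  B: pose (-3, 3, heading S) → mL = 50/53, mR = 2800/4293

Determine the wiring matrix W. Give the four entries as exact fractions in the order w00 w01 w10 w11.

obs A: pose=(1,7,W) → sL=4, sR=100/13, mL=2, mR=-48/13
obs B: pose=(-3,3,S) → sL=100/53, sR=100/81, mL=50/53, mR=2800/4293
sensor matrix S = [[4, 100/13], [100/53, 100/81]]; det S = -534400/55809
solve [mL_A; mL_B] = S·[w00; w01] and [mR_A; mR_B] = S·[w10; w11]:
  w00 = 1/2, w01 = 0, w10 = 1, w11 = -1

1/2 0 1 -1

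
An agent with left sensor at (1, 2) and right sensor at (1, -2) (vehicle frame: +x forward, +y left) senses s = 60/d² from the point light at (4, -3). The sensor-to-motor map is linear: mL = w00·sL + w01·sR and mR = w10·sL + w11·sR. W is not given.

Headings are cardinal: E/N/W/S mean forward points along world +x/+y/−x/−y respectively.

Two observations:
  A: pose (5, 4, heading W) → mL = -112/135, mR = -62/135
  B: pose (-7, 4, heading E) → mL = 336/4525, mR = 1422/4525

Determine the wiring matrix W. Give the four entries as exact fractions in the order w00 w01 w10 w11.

obs A: pose=(5,4,W) → sL=12/5, sR=20/27, mL=-112/135, mR=-62/135
obs B: pose=(-7,4,E) → sL=60/181, sR=12/25, mL=336/4525, mR=1422/4525
sensor matrix S = [[12/5, 20/27], [60/181, 12/25]]; det S = 184576/203625
solve [mL_A; mL_B] = S·[w00; w01] and [mR_A; mR_B] = S·[w10; w11]:
  w00 = -1/2, w01 = 1/2, w10 = -1/2, w11 = 1

-1/2 1/2 -1/2 1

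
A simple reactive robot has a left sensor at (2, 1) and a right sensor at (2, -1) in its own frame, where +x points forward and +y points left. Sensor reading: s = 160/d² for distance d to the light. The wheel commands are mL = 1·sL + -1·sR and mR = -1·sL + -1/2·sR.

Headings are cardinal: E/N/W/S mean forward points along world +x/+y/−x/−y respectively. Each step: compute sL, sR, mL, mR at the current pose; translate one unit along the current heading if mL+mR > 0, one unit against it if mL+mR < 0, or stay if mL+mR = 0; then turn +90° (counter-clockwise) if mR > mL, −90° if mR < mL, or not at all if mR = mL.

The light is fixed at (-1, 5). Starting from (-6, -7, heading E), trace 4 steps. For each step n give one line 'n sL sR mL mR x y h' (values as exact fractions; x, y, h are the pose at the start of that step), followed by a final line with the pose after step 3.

n=0: pose=(-6,-7,E); sL=16/13, sR=80/89; mL=384/1157, mR=-1944/1157; mL+mR=-120/89 → advance -1; mR−mL=-2328/1157 → turn -1·90°
n=1: pose=(-7,-7,S); sL=160/221, sR=32/49; mL=768/10829, mR=-11376/10829; mL+mR=-48/49 → advance -1; mR−mL=-12144/10829 → turn -1·90°
n=2: pose=(-7,-6,W); sL=10/13, sR=40/41; mL=-110/533, mR=-670/533; mL+mR=-60/41 → advance -1; mR−mL=-560/533 → turn -1·90°
n=3: pose=(-6,-6,N); sL=160/117, sR=160/97; mL=-3200/11349, mR=-24880/11349; mL+mR=-240/97 → advance -1; mR−mL=-21680/11349 → turn -1·90°

0 16/13 80/89 384/1157 -1944/1157 -6 -7 E
1 160/221 32/49 768/10829 -11376/10829 -7 -7 S
2 10/13 40/41 -110/533 -670/533 -7 -6 W
3 160/117 160/97 -3200/11349 -24880/11349 -6 -6 N
final -6 -7 E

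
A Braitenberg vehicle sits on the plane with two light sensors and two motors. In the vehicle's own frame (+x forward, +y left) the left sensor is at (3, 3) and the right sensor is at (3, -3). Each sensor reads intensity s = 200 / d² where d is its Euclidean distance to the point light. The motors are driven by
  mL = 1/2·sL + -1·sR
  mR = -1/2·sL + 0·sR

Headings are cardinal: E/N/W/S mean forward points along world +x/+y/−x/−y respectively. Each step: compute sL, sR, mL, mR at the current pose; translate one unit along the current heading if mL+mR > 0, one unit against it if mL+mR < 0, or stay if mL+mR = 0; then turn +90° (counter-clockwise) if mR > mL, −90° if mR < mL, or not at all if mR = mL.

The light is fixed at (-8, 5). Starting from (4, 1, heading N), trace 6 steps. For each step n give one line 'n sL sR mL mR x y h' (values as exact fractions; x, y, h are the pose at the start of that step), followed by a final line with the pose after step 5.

0 100/41 100/113 1550/4633 -50/41 4 1 N
1 200/229 200/289 -16900/66181 -100/229 4 0 E
2 10/13 25/16 -245/208 -5/13 3 0 S
3 200/197 40/49 -2980/9653 -100/197 3 1 E
4 100/109 100/49 -8450/5341 -50/109 2 1 S
5 200/169 40/41 -2660/6929 -100/169 2 2 E
final 1 2 S

n=0: pose=(4,1,N); sL=100/41, sR=100/113; mL=1550/4633, mR=-50/41; mL+mR=-100/113 → advance -1; mR−mL=-7200/4633 → turn -1·90°
n=1: pose=(4,0,E); sL=200/229, sR=200/289; mL=-16900/66181, mR=-100/229; mL+mR=-200/289 → advance -1; mR−mL=-12000/66181 → turn -1·90°
n=2: pose=(3,0,S); sL=10/13, sR=25/16; mL=-245/208, mR=-5/13; mL+mR=-25/16 → advance -1; mR−mL=165/208 → turn +1·90°
n=3: pose=(3,1,E); sL=200/197, sR=40/49; mL=-2980/9653, mR=-100/197; mL+mR=-40/49 → advance -1; mR−mL=-1920/9653 → turn -1·90°
n=4: pose=(2,1,S); sL=100/109, sR=100/49; mL=-8450/5341, mR=-50/109; mL+mR=-100/49 → advance -1; mR−mL=6000/5341 → turn +1·90°
n=5: pose=(2,2,E); sL=200/169, sR=40/41; mL=-2660/6929, mR=-100/169; mL+mR=-40/41 → advance -1; mR−mL=-1440/6929 → turn -1·90°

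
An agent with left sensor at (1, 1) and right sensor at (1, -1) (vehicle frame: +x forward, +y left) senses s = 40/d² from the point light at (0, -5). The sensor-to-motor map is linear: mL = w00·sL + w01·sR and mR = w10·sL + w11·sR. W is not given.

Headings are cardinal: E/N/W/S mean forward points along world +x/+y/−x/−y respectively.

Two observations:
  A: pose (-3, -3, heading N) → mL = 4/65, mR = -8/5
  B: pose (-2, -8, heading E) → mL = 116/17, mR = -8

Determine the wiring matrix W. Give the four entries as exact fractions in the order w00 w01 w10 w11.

obs A: pose=(-3,-3,N) → sL=8/5, sR=40/13, mL=4/65, mR=-8/5
obs B: pose=(-2,-8,E) → sL=8, sR=40/17, mL=116/17, mR=-8
sensor matrix S = [[8/5, 40/13], [8, 40/17]]; det S = -4608/221
solve [mL_A; mL_B] = S·[w00; w01] and [mR_A; mR_B] = S·[w10; w11]:
  w00 = 1, w01 = -1/2, w10 = -1, w11 = 0

1 -1/2 -1 0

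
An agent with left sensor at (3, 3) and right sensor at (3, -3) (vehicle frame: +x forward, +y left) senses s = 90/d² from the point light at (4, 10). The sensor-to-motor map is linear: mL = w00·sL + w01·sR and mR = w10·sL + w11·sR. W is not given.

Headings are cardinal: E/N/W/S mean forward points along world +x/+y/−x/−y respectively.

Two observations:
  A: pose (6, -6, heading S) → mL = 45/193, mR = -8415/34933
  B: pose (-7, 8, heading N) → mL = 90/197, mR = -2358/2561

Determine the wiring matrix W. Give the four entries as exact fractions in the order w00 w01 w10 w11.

obs A: pose=(6,-6,S) → sL=45/193, sR=45/181, mL=45/193, mR=-8415/34933
obs B: pose=(-7,8,N) → sL=90/197, sR=18/13, mL=90/197, mR=-2358/2561
sensor matrix S = [[45/193, 45/181], [90/197, 18/13]]; det S = 18720720/89463413
solve [mL_A; mL_B] = S·[w00; w01] and [mR_A; mR_B] = S·[w10; w11]:
  w00 = 1, w01 = 0, w10 = -1/2, w11 = -1/2

1 0 -1/2 -1/2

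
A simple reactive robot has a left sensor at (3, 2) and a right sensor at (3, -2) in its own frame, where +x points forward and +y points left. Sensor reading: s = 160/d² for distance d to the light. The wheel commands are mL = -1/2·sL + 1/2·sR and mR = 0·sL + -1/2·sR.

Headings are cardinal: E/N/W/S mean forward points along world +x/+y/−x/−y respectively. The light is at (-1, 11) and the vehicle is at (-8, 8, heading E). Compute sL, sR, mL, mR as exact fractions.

left sensor world pos  = (-5, 10); dL² = 17
right sensor world pos = (-5, 6); dR² = 41
sL = 160/17 = 160/17
sR = 160/41 = 160/41
mL = -1/2·sL + 1/2·sR = -1920/697
mR = 0·sL + -1/2·sR = -80/41

160/17 160/41 -1920/697 -80/41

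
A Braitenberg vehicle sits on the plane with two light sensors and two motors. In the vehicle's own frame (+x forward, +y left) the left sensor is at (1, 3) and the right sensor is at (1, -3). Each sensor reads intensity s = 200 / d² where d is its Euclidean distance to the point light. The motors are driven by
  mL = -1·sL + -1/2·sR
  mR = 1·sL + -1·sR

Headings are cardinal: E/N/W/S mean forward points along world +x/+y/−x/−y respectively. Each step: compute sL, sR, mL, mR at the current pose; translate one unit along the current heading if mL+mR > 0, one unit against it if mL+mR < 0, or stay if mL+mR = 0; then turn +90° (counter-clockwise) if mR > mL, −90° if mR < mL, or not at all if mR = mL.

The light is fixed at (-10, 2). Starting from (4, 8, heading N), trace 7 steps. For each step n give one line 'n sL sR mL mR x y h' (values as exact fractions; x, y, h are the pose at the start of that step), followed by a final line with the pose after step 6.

n=0: pose=(4,8,N); sL=20/17, sR=100/169; mL=-4230/2873, mR=1680/2873; mL+mR=-150/169 → advance -1; mR−mL=5910/2873 → turn +1·90°
n=1: pose=(4,7,W); sL=200/173, sR=200/233; mL=-63900/40309, mR=12000/40309; mL+mR=-300/233 → advance -1; mR−mL=75900/40309 → turn +1·90°
n=2: pose=(5,7,S); sL=10/17, sR=5/4; mL=-165/136, mR=-45/68; mL+mR=-15/8 → advance -1; mR−mL=75/136 → turn +1·90°
n=3: pose=(5,8,E); sL=200/337, sR=40/53; mL=-17340/17861, mR=-2880/17861; mL+mR=-60/53 → advance -1; mR−mL=14460/17861 → turn +1·90°
n=4: pose=(4,8,N); sL=20/17, sR=100/169; mL=-4230/2873, mR=1680/2873; mL+mR=-150/169 → advance -1; mR−mL=5910/2873 → turn +1·90°
n=5: pose=(4,7,W); sL=200/173, sR=200/233; mL=-63900/40309, mR=12000/40309; mL+mR=-300/233 → advance -1; mR−mL=75900/40309 → turn +1·90°
n=6: pose=(5,7,S); sL=10/17, sR=5/4; mL=-165/136, mR=-45/68; mL+mR=-15/8 → advance -1; mR−mL=75/136 → turn +1·90°

0 20/17 100/169 -4230/2873 1680/2873 4 8 N
1 200/173 200/233 -63900/40309 12000/40309 4 7 W
2 10/17 5/4 -165/136 -45/68 5 7 S
3 200/337 40/53 -17340/17861 -2880/17861 5 8 E
4 20/17 100/169 -4230/2873 1680/2873 4 8 N
5 200/173 200/233 -63900/40309 12000/40309 4 7 W
6 10/17 5/4 -165/136 -45/68 5 7 S
final 5 8 E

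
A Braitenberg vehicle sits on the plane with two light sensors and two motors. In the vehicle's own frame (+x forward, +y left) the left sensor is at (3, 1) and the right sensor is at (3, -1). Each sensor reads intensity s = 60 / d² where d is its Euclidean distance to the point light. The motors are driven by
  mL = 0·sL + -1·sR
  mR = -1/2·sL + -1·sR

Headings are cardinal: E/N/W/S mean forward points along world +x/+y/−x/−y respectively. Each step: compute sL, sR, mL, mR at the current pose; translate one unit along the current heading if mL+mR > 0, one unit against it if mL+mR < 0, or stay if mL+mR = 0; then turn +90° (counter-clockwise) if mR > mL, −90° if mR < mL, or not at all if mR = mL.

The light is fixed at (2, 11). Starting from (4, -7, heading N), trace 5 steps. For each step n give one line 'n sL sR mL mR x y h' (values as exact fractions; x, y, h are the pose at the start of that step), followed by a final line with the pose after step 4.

n=0: pose=(4,-7,N); sL=30/113, sR=10/39; mL=-10/39, mR=-1715/4407; mL+mR=-2845/4407 → advance -1; mR−mL=-15/113 → turn -1·90°
n=1: pose=(4,-8,E); sL=60/349, sR=12/85; mL=-12/85, mR=-6738/29665; mL+mR=-10926/29665 → advance -1; mR−mL=-30/349 → turn -1·90°
n=2: pose=(3,-8,S); sL=15/122, sR=15/121; mL=-15/121, mR=-5475/29524; mL+mR=-9135/29524 → advance -1; mR−mL=-15/244 → turn -1·90°
n=3: pose=(3,-7,W); sL=12/73, sR=60/293; mL=-60/293, mR=-6138/21389; mL+mR=-10518/21389 → advance -1; mR−mL=-6/73 → turn -1·90°
n=4: pose=(4,-7,N); sL=30/113, sR=10/39; mL=-10/39, mR=-1715/4407; mL+mR=-2845/4407 → advance -1; mR−mL=-15/113 → turn -1·90°

0 30/113 10/39 -10/39 -1715/4407 4 -7 N
1 60/349 12/85 -12/85 -6738/29665 4 -8 E
2 15/122 15/121 -15/121 -5475/29524 3 -8 S
3 12/73 60/293 -60/293 -6138/21389 3 -7 W
4 30/113 10/39 -10/39 -1715/4407 4 -7 N
final 4 -8 E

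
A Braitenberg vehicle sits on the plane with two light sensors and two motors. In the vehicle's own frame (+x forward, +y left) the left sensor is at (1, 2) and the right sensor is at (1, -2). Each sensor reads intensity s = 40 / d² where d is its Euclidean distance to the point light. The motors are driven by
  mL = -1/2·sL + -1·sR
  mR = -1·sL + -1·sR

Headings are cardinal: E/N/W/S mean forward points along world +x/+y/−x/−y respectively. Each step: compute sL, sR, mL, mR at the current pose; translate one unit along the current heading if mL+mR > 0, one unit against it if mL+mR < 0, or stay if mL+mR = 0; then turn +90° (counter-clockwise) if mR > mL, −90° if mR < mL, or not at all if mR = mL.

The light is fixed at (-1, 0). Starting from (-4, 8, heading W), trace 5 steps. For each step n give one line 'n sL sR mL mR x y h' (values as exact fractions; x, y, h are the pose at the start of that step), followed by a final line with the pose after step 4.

n=0: pose=(-4,8,W); sL=10/13, sR=10/29; mL=-275/377, mR=-420/377; mL+mR=-695/377 → advance -1; mR−mL=-5/13 → turn -1·90°
n=1: pose=(-3,8,N); sL=40/97, sR=40/81; mL=-5500/7857, mR=-7120/7857; mL+mR=-12620/7857 → advance -1; mR−mL=-20/97 → turn -1·90°
n=2: pose=(-3,7,E); sL=20/41, sR=20/13; mL=-950/533, mR=-1080/533; mL+mR=-2030/533 → advance -1; mR−mL=-10/41 → turn -1·90°
n=3: pose=(-4,7,S); sL=40/37, sR=40/61; mL=-2700/2257, mR=-3920/2257; mL+mR=-6620/2257 → advance -1; mR−mL=-20/37 → turn -1·90°
n=4: pose=(-4,8,W); sL=10/13, sR=10/29; mL=-275/377, mR=-420/377; mL+mR=-695/377 → advance -1; mR−mL=-5/13 → turn -1·90°

0 10/13 10/29 -275/377 -420/377 -4 8 W
1 40/97 40/81 -5500/7857 -7120/7857 -3 8 N
2 20/41 20/13 -950/533 -1080/533 -3 7 E
3 40/37 40/61 -2700/2257 -3920/2257 -4 7 S
4 10/13 10/29 -275/377 -420/377 -4 8 W
final -3 8 N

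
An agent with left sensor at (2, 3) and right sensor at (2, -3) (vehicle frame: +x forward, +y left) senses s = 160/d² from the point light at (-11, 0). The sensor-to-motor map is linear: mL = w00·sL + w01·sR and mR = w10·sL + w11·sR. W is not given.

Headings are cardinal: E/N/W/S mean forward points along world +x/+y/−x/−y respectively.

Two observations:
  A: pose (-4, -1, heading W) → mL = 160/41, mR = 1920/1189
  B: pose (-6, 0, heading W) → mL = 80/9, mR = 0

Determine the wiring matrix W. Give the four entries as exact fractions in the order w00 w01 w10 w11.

obs A: pose=(-4,-1,W) → sL=160/41, sR=160/29, mL=160/41, mR=1920/1189
obs B: pose=(-6,0,W) → sL=80/9, sR=80/9, mL=80/9, mR=0
sensor matrix S = [[160/41, 160/29], [80/9, 80/9]]; det S = -51200/3567
solve [mL_A; mL_B] = S·[w00; w01] and [mR_A; mR_B] = S·[w10; w11]:
  w00 = 1, w01 = 0, w10 = -1, w11 = 1

1 0 -1 1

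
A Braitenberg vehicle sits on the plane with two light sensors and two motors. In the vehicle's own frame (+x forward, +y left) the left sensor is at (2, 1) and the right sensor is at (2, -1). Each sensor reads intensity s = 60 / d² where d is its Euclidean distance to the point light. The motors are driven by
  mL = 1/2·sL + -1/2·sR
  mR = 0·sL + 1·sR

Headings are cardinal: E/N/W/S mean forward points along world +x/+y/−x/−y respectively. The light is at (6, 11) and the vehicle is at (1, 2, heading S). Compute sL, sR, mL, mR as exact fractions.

left sensor world pos  = (2, 0); dL² = 137
right sensor world pos = (0, 0); dR² = 157
sL = 60/137 = 60/137
sR = 60/157 = 60/157
mL = 1/2·sL + -1/2·sR = 600/21509
mR = 0·sL + 1·sR = 60/157

60/137 60/157 600/21509 60/157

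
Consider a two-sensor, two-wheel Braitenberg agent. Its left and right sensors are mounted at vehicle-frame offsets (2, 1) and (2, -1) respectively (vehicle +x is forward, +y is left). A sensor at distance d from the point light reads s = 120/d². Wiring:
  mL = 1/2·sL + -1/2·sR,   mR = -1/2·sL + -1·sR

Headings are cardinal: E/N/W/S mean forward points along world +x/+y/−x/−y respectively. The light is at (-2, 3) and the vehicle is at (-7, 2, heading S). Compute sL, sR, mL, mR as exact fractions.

24/5 8/3 16/15 -76/15

left sensor world pos  = (-6, 0); dL² = 25
right sensor world pos = (-8, 0); dR² = 45
sL = 120/25 = 24/5
sR = 120/45 = 8/3
mL = 1/2·sL + -1/2·sR = 16/15
mR = -1/2·sL + -1·sR = -76/15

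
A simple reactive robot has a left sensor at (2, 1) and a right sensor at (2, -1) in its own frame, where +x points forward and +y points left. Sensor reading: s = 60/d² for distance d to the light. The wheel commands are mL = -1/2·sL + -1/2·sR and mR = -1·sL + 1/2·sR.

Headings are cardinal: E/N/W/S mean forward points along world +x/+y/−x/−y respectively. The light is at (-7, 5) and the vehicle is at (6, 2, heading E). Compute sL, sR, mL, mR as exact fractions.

left sensor world pos  = (8, 3); dL² = 229
right sensor world pos = (8, 1); dR² = 241
sL = 60/229 = 60/229
sR = 60/241 = 60/241
mL = -1/2·sL + -1/2·sR = -14100/55189
mR = -1·sL + 1/2·sR = -7590/55189

60/229 60/241 -14100/55189 -7590/55189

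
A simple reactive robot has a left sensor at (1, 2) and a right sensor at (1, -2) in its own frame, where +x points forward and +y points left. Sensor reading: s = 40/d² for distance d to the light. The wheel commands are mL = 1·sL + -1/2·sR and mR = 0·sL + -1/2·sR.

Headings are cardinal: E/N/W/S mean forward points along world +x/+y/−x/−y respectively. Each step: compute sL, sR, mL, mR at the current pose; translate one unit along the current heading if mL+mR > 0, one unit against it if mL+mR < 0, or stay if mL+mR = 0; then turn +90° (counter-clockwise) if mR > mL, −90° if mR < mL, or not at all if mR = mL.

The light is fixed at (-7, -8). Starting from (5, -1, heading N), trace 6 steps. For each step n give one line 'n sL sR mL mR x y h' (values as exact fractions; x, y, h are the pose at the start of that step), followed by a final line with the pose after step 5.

n=0: pose=(5,-1,N); sL=10/41, sR=2/13; mL=89/533, mR=-1/13; mL+mR=48/533 → advance +1; mR−mL=-10/41 → turn -1·90°
n=1: pose=(5,0,E); sL=40/269, sR=8/41; mL=564/11029, mR=-4/41; mL+mR=-512/11029 → advance -1; mR−mL=-40/269 → turn -1·90°
n=2: pose=(4,0,S); sL=20/109, sR=4/13; mL=42/1417, mR=-2/13; mL+mR=-176/1417 → advance -1; mR−mL=-20/109 → turn -1·90°
n=3: pose=(4,1,W); sL=40/149, sR=40/221; mL=5860/32929, mR=-20/221; mL+mR=2880/32929 → advance +1; mR−mL=-40/149 → turn -1·90°
n=4: pose=(3,1,N); sL=10/41, sR=10/61; mL=405/2501, mR=-5/61; mL+mR=200/2501 → advance +1; mR−mL=-10/41 → turn -1·90°
n=5: pose=(3,2,E); sL=8/53, sR=8/37; mL=84/1961, mR=-4/37; mL+mR=-128/1961 → advance -1; mR−mL=-8/53 → turn -1·90°

0 10/41 2/13 89/533 -1/13 5 -1 N
1 40/269 8/41 564/11029 -4/41 5 0 E
2 20/109 4/13 42/1417 -2/13 4 0 S
3 40/149 40/221 5860/32929 -20/221 4 1 W
4 10/41 10/61 405/2501 -5/61 3 1 N
5 8/53 8/37 84/1961 -4/37 3 2 E
final 2 2 S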